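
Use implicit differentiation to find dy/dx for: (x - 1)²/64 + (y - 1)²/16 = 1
Differentiate both sides with respect to x, treating y as y(x). By the chain rule, any term containing y contributes a factor of y' = dy/dx when we differentiate it.

Move every term to one side and write the relation as F(x, y) = 0. Term by term,
  d/dx[(x - 1)^2/64] = x/32 - 1/32
  d/dx[(y - 1)^2/16] = y'(y - 1)/8
  d/dx[-1] = 0

The pieces without y' make up ∂F/∂x and the coefficient of y' is ∂F/∂y:
  ∂F/∂x = x/32 - 1/32,
  ∂F/∂y = y/8 - 1/8.

Since d/dx[F] = ∂F/∂x + (∂F/∂y)·y' = 0, solve for y':
  (∂F/∂y)·y' = -∂F/∂x
  dy/dx = -(∂F/∂x)/(∂F/∂y) = -(x/32 - 1/32)/(y/8 - 1/8)
        = -((x - 1)/32)/((y - 1)/8) = (1 - x)/(4(y - 1))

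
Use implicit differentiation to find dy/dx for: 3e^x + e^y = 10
Differentiate both sides with respect to x, treating y as y(x). By the chain rule, any term containing y contributes a factor of y' = dy/dx when we differentiate it.

Move every term to one side and write the relation as F(x, y) = 0. Term by term,
  d/dx[3e^(x)] = 3e^(x)
  d/dx[e^(y)] = y'·e^(y)
  d/dx[-10] = 0

The pieces without y' make up ∂F/∂x and the coefficient of y' is ∂F/∂y:
  ∂F/∂x = 3e^(x),
  ∂F/∂y = e^(y).

Since d/dx[F] = ∂F/∂x + (∂F/∂y)·y' = 0, solve for y':
  (∂F/∂y)·y' = -∂F/∂x
  dy/dx = -(∂F/∂x)/(∂F/∂y) = -(3e^(x))/(e^(y)) = -3e^(x - y)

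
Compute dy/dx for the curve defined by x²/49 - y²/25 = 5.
Take d/dx of both sides. Since y is implicitly a function of x, the chain rule attaches a y' = dy/dx factor whenever we differentiate through y.

Set F(x, y) = (left side) − (right side), so the curve is F = 0. Differentiating each term of F:
  d/dx[x^2/49] = 2x/49
  d/dx[-y^2/25] = -2y·y'/25
  d/dx[-5] = 0

Collecting, the y'-free part is the partial derivative in x and the y' coefficient is the partial derivative in y:
  ∂F/∂x = 2x/49
  ∂F/∂y = -2y/25

so d/dx[F(x, y(x))] = ∂F/∂x + (∂F/∂y)·y' = 0. Rearranging,
  dy/dx = -(∂F/∂x)/(∂F/∂y) = -(2x/49)/(-2y/25) = 25x/(49y)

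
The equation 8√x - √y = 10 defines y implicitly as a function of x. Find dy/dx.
Differentiate both sides with respect to x, treating y as y(x). By the chain rule, any term containing y contributes a factor of y' = dy/dx when we differentiate it.

Move every term to one side and write the relation as F(x, y) = 0. Term by term,
  d/dx[8√(x)] = 4/√(x)
  d/dx[-√(y)] = -y'/(2√(y))
  d/dx[-10] = 0

The pieces without y' make up ∂F/∂x and the coefficient of y' is ∂F/∂y:
  ∂F/∂x = 4/√(x),
  ∂F/∂y = -1/(2√(y)).

Since d/dx[F] = ∂F/∂x + (∂F/∂y)·y' = 0, solve for y':
  (∂F/∂y)·y' = -∂F/∂x
  dy/dx = -(∂F/∂x)/(∂F/∂y) = -(4/√(x))/(-1/(2√(y))) = 8√(y)/√(x)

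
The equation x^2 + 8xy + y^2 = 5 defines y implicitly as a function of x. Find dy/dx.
Differentiate both sides with respect to x, treating y as y(x). By the chain rule, any term containing y contributes a factor of y' = dy/dx when we differentiate it.

Move every term to one side and write the relation as F(x, y) = 0. Term by term,
  d/dx[x^2] = 2x
  d/dx[8xy] = 8x·y' + 8y
  d/dx[y^2] = 2y·y'
  d/dx[-5] = 0

The pieces without y' make up ∂F/∂x and the coefficient of y' is ∂F/∂y:
  ∂F/∂x = 2x + 8y,
  ∂F/∂y = 8x + 2y.

Since d/dx[F] = ∂F/∂x + (∂F/∂y)·y' = 0, solve for y':
  (∂F/∂y)·y' = -∂F/∂x
  dy/dx = -(∂F/∂x)/(∂F/∂y) = -(2x + 8y)/(8x + 2y) = (-x - 4y)/(4x + y)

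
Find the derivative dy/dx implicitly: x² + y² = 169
Differentiate the relation implicitly: treat y = y(x) and apply the chain rule, so every y-derivative picks up a y' = dy/dx factor.

With everything moved to the left-hand side, differentiate term by term:
  d/dx[x^2] = 2x
  d/dx[y^2] = 2y·y'
  d/dx[-169] = 0

Separating the contributions that come from x directly and those that come through y:
  without y':      2x
  multiplying y':  2y

so (2x) + (2y)·y' = 0, and therefore
  dy/dx = -(2x)/(2y) = -x/y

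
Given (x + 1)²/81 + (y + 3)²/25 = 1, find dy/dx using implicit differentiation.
Take d/dx of both sides. Since y is implicitly a function of x, the chain rule attaches a y' = dy/dx factor whenever we differentiate through y.

Set F(x, y) = (left side) − (right side), so the curve is F = 0. Differentiating each term of F:
  d/dx[(x + 1)^2/81] = 2x/81 + 2/81
  d/dx[(y + 3)^2/25] = 2·y'(y + 3)/25
  d/dx[-1] = 0

Collecting, the y'-free part is the partial derivative in x and the y' coefficient is the partial derivative in y:
  ∂F/∂x = 2x/81 + 2/81
  ∂F/∂y = 2y/25 + 6/25

so d/dx[F(x, y(x))] = ∂F/∂x + (∂F/∂y)·y' = 0. Rearranging,
  dy/dx = -(∂F/∂x)/(∂F/∂y) = -(2x/81 + 2/81)/(2y/25 + 6/25)
        = -(2(x + 1)/81)/(2(y + 3)/25) = 25(-x - 1)/(81(y + 3))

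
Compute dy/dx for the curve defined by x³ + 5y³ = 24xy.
Take d/dx of both sides. Since y is implicitly a function of x, the chain rule attaches a y' = dy/dx factor whenever we differentiate through y.

Set F(x, y) = (left side) − (right side), so the curve is F = 0. Differentiating each term of F:
  d/dx[x^3] = 3x^2
  d/dx[-24xy] = -24x·y' - 24y
  d/dx[5y^3] = 15y^2·y'

Collecting, the y'-free part is the partial derivative in x and the y' coefficient is the partial derivative in y:
  ∂F/∂x = 3x^2 - 24y
  ∂F/∂y = -24x + 15y^2

so d/dx[F(x, y(x))] = ∂F/∂x + (∂F/∂y)·y' = 0. Rearranging,
  dy/dx = -(∂F/∂x)/(∂F/∂y) = -(3x^2 - 24y)/(-24x + 15y^2) = (x^2 - 8y)/(8x - 5y^2)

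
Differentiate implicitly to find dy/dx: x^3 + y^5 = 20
Differentiate the relation implicitly: treat y = y(x) and apply the chain rule, so every y-derivative picks up a y' = dy/dx factor.

With everything moved to the left-hand side, differentiate term by term:
  d/dx[x^3] = 3x^2
  d/dx[y^5] = 5y^4·y'
  d/dx[-20] = 0

Separating the contributions that come from x directly and those that come through y:
  without y':      3x^2
  multiplying y':  5y^4

so (3x^2) + (5y^4)·y' = 0, and therefore
  dy/dx = -(3x^2)/(5y^4) = -3x^2/(5y^4)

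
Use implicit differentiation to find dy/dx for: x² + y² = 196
Differentiate both sides with respect to x, treating y as y(x). By the chain rule, any term containing y contributes a factor of y' = dy/dx when we differentiate it.

Move every term to one side and write the relation as F(x, y) = 0. Term by term,
  d/dx[x^2] = 2x
  d/dx[y^2] = 2y·y'
  d/dx[-196] = 0

The pieces without y' make up ∂F/∂x and the coefficient of y' is ∂F/∂y:
  ∂F/∂x = 2x,
  ∂F/∂y = 2y.

Since d/dx[F] = ∂F/∂x + (∂F/∂y)·y' = 0, solve for y':
  (∂F/∂y)·y' = -∂F/∂x
  dy/dx = -(∂F/∂x)/(∂F/∂y) = -(2x)/(2y) = -x/y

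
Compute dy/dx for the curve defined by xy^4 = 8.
Differentiate the relation implicitly: treat y = y(x) and apply the chain rule, so every y-derivative picks up a y' = dy/dx factor.

With everything moved to the left-hand side, differentiate term by term:
  d/dx[xy^4] = 4xy^3·y' + y^4
  d/dx[-8] = 0

Separating the contributions that come from x directly and those that come through y:
  without y':      y^4
  multiplying y':  4xy^3

so (y^4) + (4xy^3)·y' = 0, and therefore
  dy/dx = -(y^4)/(4xy^3) = -y/(4x)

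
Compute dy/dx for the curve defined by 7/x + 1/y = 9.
Apply d/dx to both sides, remembering that y depends on x. Each occurrence of y therefore brings in a y' = dy/dx via the chain rule.

With F(x, y) equal to the left-hand side minus the right, differentiate F term by term:
  d/dx[1/y] = -y'/y^2
  d/dx[7/x] = -7/x^2
  d/dx[-9] = 0
Adding these up, d/dx[F] = 0 becomes
  (-7/x^2) + (-1/y^2)·y' = 0,
so isolating y',
  dy/dx = -(-7/x^2)/(-1/y^2) = -7y^2/x^2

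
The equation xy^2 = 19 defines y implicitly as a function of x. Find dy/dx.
Apply d/dx to both sides, remembering that y depends on x. Each occurrence of y therefore brings in a y' = dy/dx via the chain rule.

With F(x, y) equal to the left-hand side minus the right, differentiate F term by term:
  d/dx[xy^2] = 2xy·y' + y^2
  d/dx[-19] = 0
Adding these up, d/dx[F] = 0 becomes
  (y^2) + (2xy)·y' = 0,
so isolating y',
  dy/dx = -(y^2)/(2xy) = -y/(2x)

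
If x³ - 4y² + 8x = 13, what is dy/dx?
Differentiate the relation implicitly: treat y = y(x) and apply the chain rule, so every y-derivative picks up a y' = dy/dx factor.

With everything moved to the left-hand side, differentiate term by term:
  d/dx[x^3] = 3x^2
  d/dx[8x] = 8
  d/dx[-4y^2] = -8y·y'
  d/dx[-13] = 0

Separating the contributions that come from x directly and those that come through y:
  without y':      3x^2 + 8
  multiplying y':  -8y

so (3x^2 + 8) + (-8y)·y' = 0, and therefore
  dy/dx = -(3x^2 + 8)/(-8y) = (3x^2 + 8)/(8y)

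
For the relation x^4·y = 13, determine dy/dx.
Differentiate the relation implicitly: treat y = y(x) and apply the chain rule, so every y-derivative picks up a y' = dy/dx factor.

With everything moved to the left-hand side, differentiate term by term:
  d/dx[x^4y] = x^4·y' + 4x^3y
  d/dx[-13] = 0

Separating the contributions that come from x directly and those that come through y:
  without y':      4x^3y
  multiplying y':  x^4

so (4x^3y) + (x^4)·y' = 0, and therefore
  dy/dx = -(4x^3y)/(x^4) = -4y/x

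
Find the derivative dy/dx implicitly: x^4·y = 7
Take d/dx of both sides. Since y is implicitly a function of x, the chain rule attaches a y' = dy/dx factor whenever we differentiate through y.

Set F(x, y) = (left side) − (right side), so the curve is F = 0. Differentiating each term of F:
  d/dx[x^4y] = x^4·y' + 4x^3y
  d/dx[-7] = 0

Collecting, the y'-free part is the partial derivative in x and the y' coefficient is the partial derivative in y:
  ∂F/∂x = 4x^3y
  ∂F/∂y = x^4

so d/dx[F(x, y(x))] = ∂F/∂x + (∂F/∂y)·y' = 0. Rearranging,
  dy/dx = -(∂F/∂x)/(∂F/∂y) = -(4x^3y)/(x^4) = -4y/x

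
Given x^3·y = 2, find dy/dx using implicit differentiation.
Apply d/dx to both sides, remembering that y depends on x. Each occurrence of y therefore brings in a y' = dy/dx via the chain rule.

With F(x, y) equal to the left-hand side minus the right, differentiate F term by term:
  d/dx[x^3y] = x^3·y' + 3x^2y
  d/dx[-2] = 0
Adding these up, d/dx[F] = 0 becomes
  (3x^2y) + (x^3)·y' = 0,
so isolating y',
  dy/dx = -(3x^2y)/(x^3) = -3y/x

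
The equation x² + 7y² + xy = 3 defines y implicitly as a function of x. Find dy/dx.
Differentiate the relation implicitly: treat y = y(x) and apply the chain rule, so every y-derivative picks up a y' = dy/dx factor.

With everything moved to the left-hand side, differentiate term by term:
  d/dx[x^2] = 2x
  d/dx[xy] = x·y' + y
  d/dx[7y^2] = 14y·y'
  d/dx[-3] = 0

Separating the contributions that come from x directly and those that come through y:
  without y':      2x + y
  multiplying y':  x + 14y

so (2x + y) + (x + 14y)·y' = 0, and therefore
  dy/dx = -(2x + y)/(x + 14y) = (-2x - y)/(x + 14y)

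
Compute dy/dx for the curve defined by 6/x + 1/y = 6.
Take d/dx of both sides. Since y is implicitly a function of x, the chain rule attaches a y' = dy/dx factor whenever we differentiate through y.

Set F(x, y) = (left side) − (right side), so the curve is F = 0. Differentiating each term of F:
  d/dx[1/y] = -y'/y^2
  d/dx[6/x] = -6/x^2
  d/dx[-6] = 0

Collecting, the y'-free part is the partial derivative in x and the y' coefficient is the partial derivative in y:
  ∂F/∂x = -6/x^2
  ∂F/∂y = -1/y^2

so d/dx[F(x, y(x))] = ∂F/∂x + (∂F/∂y)·y' = 0. Rearranging,
  dy/dx = -(∂F/∂x)/(∂F/∂y) = -(-6/x^2)/(-1/y^2) = -6y^2/x^2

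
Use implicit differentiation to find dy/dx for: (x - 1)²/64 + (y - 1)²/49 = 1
Differentiate both sides with respect to x, treating y as y(x). By the chain rule, any term containing y contributes a factor of y' = dy/dx when we differentiate it.

Move every term to one side and write the relation as F(x, y) = 0. Term by term,
  d/dx[(x - 1)^2/64] = x/32 - 1/32
  d/dx[(y - 1)^2/49] = 2·y'(y - 1)/49
  d/dx[-1] = 0

The pieces without y' make up ∂F/∂x and the coefficient of y' is ∂F/∂y:
  ∂F/∂x = x/32 - 1/32,
  ∂F/∂y = 2y/49 - 2/49.

Since d/dx[F] = ∂F/∂x + (∂F/∂y)·y' = 0, solve for y':
  (∂F/∂y)·y' = -∂F/∂x
  dy/dx = -(∂F/∂x)/(∂F/∂y) = -(x/32 - 1/32)/(2y/49 - 2/49)
        = -((x - 1)/32)/(2(y - 1)/49) = 49(1 - x)/(64(y - 1))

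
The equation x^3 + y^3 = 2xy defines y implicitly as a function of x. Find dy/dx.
Apply d/dx to both sides, remembering that y depends on x. Each occurrence of y therefore brings in a y' = dy/dx via the chain rule.

With F(x, y) equal to the left-hand side minus the right, differentiate F term by term:
  d/dx[x^3] = 3x^2
  d/dx[-2xy] = -2x·y' - 2y
  d/dx[y^3] = 3y^2·y'
Adding these up, d/dx[F] = 0 becomes
  (3x^2 - 2y) + (-2x + 3y^2)·y' = 0,
so isolating y',
  dy/dx = -(3x^2 - 2y)/(-2x + 3y^2) = (3x^2 - 2y)/(2x - 3y^2)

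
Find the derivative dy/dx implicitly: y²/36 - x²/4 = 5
Differentiate the relation implicitly: treat y = y(x) and apply the chain rule, so every y-derivative picks up a y' = dy/dx factor.

With everything moved to the left-hand side, differentiate term by term:
  d/dx[-x^2/4] = -x/2
  d/dx[y^2/36] = y·y'/18
  d/dx[-5] = 0

Separating the contributions that come from x directly and those that come through y:
  without y':      -x/2
  multiplying y':  y/18

so (-x/2) + (y/18)·y' = 0, and therefore
  dy/dx = -(-x/2)/(y/18) = 9x/y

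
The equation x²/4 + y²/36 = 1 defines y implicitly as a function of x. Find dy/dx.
Differentiate both sides with respect to x, treating y as y(x). By the chain rule, any term containing y contributes a factor of y' = dy/dx when we differentiate it.

Move every term to one side and write the relation as F(x, y) = 0. Term by term,
  d/dx[x^2/4] = x/2
  d/dx[y^2/36] = y·y'/18
  d/dx[-1] = 0

The pieces without y' make up ∂F/∂x and the coefficient of y' is ∂F/∂y:
  ∂F/∂x = x/2,
  ∂F/∂y = y/18.

Since d/dx[F] = ∂F/∂x + (∂F/∂y)·y' = 0, solve for y':
  (∂F/∂y)·y' = -∂F/∂x
  dy/dx = -(∂F/∂x)/(∂F/∂y) = -(x/2)/(y/18) = -9x/y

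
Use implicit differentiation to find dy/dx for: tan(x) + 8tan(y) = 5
Differentiate both sides with respect to x, treating y as y(x). By the chain rule, any term containing y contributes a factor of y' = dy/dx when we differentiate it.

Move every term to one side and write the relation as F(x, y) = 0. Term by term,
  d/dx[tan(x)] = tan(x)^2 + 1
  d/dx[8tan(y)] = 8·y'(tan(y)^2 + 1)
  d/dx[-5] = 0

The pieces without y' make up ∂F/∂x and the coefficient of y' is ∂F/∂y:
  ∂F/∂x = tan(x)^2 + 1,
  ∂F/∂y = 8tan(y)^2 + 8.

Since d/dx[F] = ∂F/∂x + (∂F/∂y)·y' = 0, solve for y':
  (∂F/∂y)·y' = -∂F/∂x
  dy/dx = -(∂F/∂x)/(∂F/∂y) = -(tan(x)^2 + 1)/(8tan(y)^2 + 8) = -cos(y)^2/(8cos(x)^2)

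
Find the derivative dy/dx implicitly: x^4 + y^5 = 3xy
Differentiate both sides with respect to x, treating y as y(x). By the chain rule, any term containing y contributes a factor of y' = dy/dx when we differentiate it.

Move every term to one side and write the relation as F(x, y) = 0. Term by term,
  d/dx[x^4] = 4x^3
  d/dx[-3xy] = -3x·y' - 3y
  d/dx[y^5] = 5y^4·y'

The pieces without y' make up ∂F/∂x and the coefficient of y' is ∂F/∂y:
  ∂F/∂x = 4x^3 - 3y,
  ∂F/∂y = -3x + 5y^4.

Since d/dx[F] = ∂F/∂x + (∂F/∂y)·y' = 0, solve for y':
  (∂F/∂y)·y' = -∂F/∂x
  dy/dx = -(∂F/∂x)/(∂F/∂y) = -(4x^3 - 3y)/(-3x + 5y^4) = (4x^3 - 3y)/(3x - 5y^4)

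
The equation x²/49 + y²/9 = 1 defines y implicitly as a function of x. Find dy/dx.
Apply d/dx to both sides, remembering that y depends on x. Each occurrence of y therefore brings in a y' = dy/dx via the chain rule.

With F(x, y) equal to the left-hand side minus the right, differentiate F term by term:
  d/dx[x^2/49] = 2x/49
  d/dx[y^2/9] = 2y·y'/9
  d/dx[-1] = 0
Adding these up, d/dx[F] = 0 becomes
  (2x/49) + (2y/9)·y' = 0,
so isolating y',
  dy/dx = -(2x/49)/(2y/9) = -9x/(49y)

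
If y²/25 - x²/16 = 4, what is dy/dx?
Apply d/dx to both sides, remembering that y depends on x. Each occurrence of y therefore brings in a y' = dy/dx via the chain rule.

With F(x, y) equal to the left-hand side minus the right, differentiate F term by term:
  d/dx[-x^2/16] = -x/8
  d/dx[y^2/25] = 2y·y'/25
  d/dx[-4] = 0
Adding these up, d/dx[F] = 0 becomes
  (-x/8) + (2y/25)·y' = 0,
so isolating y',
  dy/dx = -(-x/8)/(2y/25) = 25x/(16y)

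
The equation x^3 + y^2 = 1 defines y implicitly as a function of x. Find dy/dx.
Apply d/dx to both sides, remembering that y depends on x. Each occurrence of y therefore brings in a y' = dy/dx via the chain rule.

With F(x, y) equal to the left-hand side minus the right, differentiate F term by term:
  d/dx[x^3] = 3x^2
  d/dx[y^2] = 2y·y'
  d/dx[-1] = 0
Adding these up, d/dx[F] = 0 becomes
  (3x^2) + (2y)·y' = 0,
so isolating y',
  dy/dx = -(3x^2)/(2y) = -3x^2/(2y)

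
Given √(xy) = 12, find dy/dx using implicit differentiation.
Take d/dx of both sides. Since y is implicitly a function of x, the chain rule attaches a y' = dy/dx factor whenever we differentiate through y.

Set F(x, y) = (left side) − (right side), so the curve is F = 0. Differentiating each term of F:
  d/dx[√(xy)] = √(xy)(x·y'/2 + y/2)/(xy)
  d/dx[-12] = 0

Collecting, the y'-free part is the partial derivative in x and the y' coefficient is the partial derivative in y:
  ∂F/∂x = √(xy)/(2x)
  ∂F/∂y = √(xy)/(2y)

so d/dx[F(x, y(x))] = ∂F/∂x + (∂F/∂y)·y' = 0. Rearranging,
  dy/dx = -(∂F/∂x)/(∂F/∂y) = -(√(xy)/(2x))/(√(xy)/(2y)) = -y/x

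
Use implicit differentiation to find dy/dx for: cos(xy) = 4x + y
Differentiate both sides with respect to x, treating y as y(x). By the chain rule, any term containing y contributes a factor of y' = dy/dx when we differentiate it.

Move every term to one side and write the relation as F(x, y) = 0. Term by term,
  d/dx[-4x] = -4
  d/dx[-y] = -y'
  d/dx[cos(xy)] = -(x·y' + y)·sin(xy)

The pieces without y' make up ∂F/∂x and the coefficient of y' is ∂F/∂y:
  ∂F/∂x = -y·sin(xy) - 4,
  ∂F/∂y = -x·sin(xy) - 1.

Since d/dx[F] = ∂F/∂x + (∂F/∂y)·y' = 0, solve for y':
  (∂F/∂y)·y' = -∂F/∂x
  dy/dx = -(∂F/∂x)/(∂F/∂y) = -(-y·sin(xy) - 4)/(-x·sin(xy) - 1) = -(y·sin(xy) + 4)/(x·sin(xy) + 1)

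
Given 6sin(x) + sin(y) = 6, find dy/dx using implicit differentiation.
Apply d/dx to both sides, remembering that y depends on x. Each occurrence of y therefore brings in a y' = dy/dx via the chain rule.

With F(x, y) equal to the left-hand side minus the right, differentiate F term by term:
  d/dx[6sin(x)] = 6cos(x)
  d/dx[sin(y)] = y'·cos(y)
  d/dx[-6] = 0
Adding these up, d/dx[F] = 0 becomes
  (6cos(x)) + (cos(y))·y' = 0,
so isolating y',
  dy/dx = -(6cos(x))/(cos(y)) = -6cos(x)/cos(y)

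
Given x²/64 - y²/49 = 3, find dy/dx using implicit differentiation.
Differentiate both sides with respect to x, treating y as y(x). By the chain rule, any term containing y contributes a factor of y' = dy/dx when we differentiate it.

Move every term to one side and write the relation as F(x, y) = 0. Term by term,
  d/dx[x^2/64] = x/32
  d/dx[-y^2/49] = -2y·y'/49
  d/dx[-3] = 0

The pieces without y' make up ∂F/∂x and the coefficient of y' is ∂F/∂y:
  ∂F/∂x = x/32,
  ∂F/∂y = -2y/49.

Since d/dx[F] = ∂F/∂x + (∂F/∂y)·y' = 0, solve for y':
  (∂F/∂y)·y' = -∂F/∂x
  dy/dx = -(∂F/∂x)/(∂F/∂y) = -(x/32)/(-2y/49) = 49x/(64y)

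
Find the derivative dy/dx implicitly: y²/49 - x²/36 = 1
Apply d/dx to both sides, remembering that y depends on x. Each occurrence of y therefore brings in a y' = dy/dx via the chain rule.

With F(x, y) equal to the left-hand side minus the right, differentiate F term by term:
  d/dx[-x^2/36] = -x/18
  d/dx[y^2/49] = 2y·y'/49
  d/dx[-1] = 0
Adding these up, d/dx[F] = 0 becomes
  (-x/18) + (2y/49)·y' = 0,
so isolating y',
  dy/dx = -(-x/18)/(2y/49) = 49x/(36y)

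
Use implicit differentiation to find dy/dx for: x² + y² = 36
Differentiate both sides with respect to x, treating y as y(x). By the chain rule, any term containing y contributes a factor of y' = dy/dx when we differentiate it.

Move every term to one side and write the relation as F(x, y) = 0. Term by term,
  d/dx[x^2] = 2x
  d/dx[y^2] = 2y·y'
  d/dx[-36] = 0

The pieces without y' make up ∂F/∂x and the coefficient of y' is ∂F/∂y:
  ∂F/∂x = 2x,
  ∂F/∂y = 2y.

Since d/dx[F] = ∂F/∂x + (∂F/∂y)·y' = 0, solve for y':
  (∂F/∂y)·y' = -∂F/∂x
  dy/dx = -(∂F/∂x)/(∂F/∂y) = -(2x)/(2y) = -x/y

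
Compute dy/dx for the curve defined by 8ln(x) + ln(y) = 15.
Apply d/dx to both sides, remembering that y depends on x. Each occurrence of y therefore brings in a y' = dy/dx via the chain rule.

With F(x, y) equal to the left-hand side minus the right, differentiate F term by term:
  d/dx[8ln(x)] = 8/x
  d/dx[ln(y)] = y'/y
  d/dx[-15] = 0
Adding these up, d/dx[F] = 0 becomes
  (8/x) + (1/y)·y' = 0,
so isolating y',
  dy/dx = -(8/x)/(1/y) = -8y/x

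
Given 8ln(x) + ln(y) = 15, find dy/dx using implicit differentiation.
Take d/dx of both sides. Since y is implicitly a function of x, the chain rule attaches a y' = dy/dx factor whenever we differentiate through y.

Set F(x, y) = (left side) − (right side), so the curve is F = 0. Differentiating each term of F:
  d/dx[8ln(x)] = 8/x
  d/dx[ln(y)] = y'/y
  d/dx[-15] = 0

Collecting, the y'-free part is the partial derivative in x and the y' coefficient is the partial derivative in y:
  ∂F/∂x = 8/x
  ∂F/∂y = 1/y

so d/dx[F(x, y(x))] = ∂F/∂x + (∂F/∂y)·y' = 0. Rearranging,
  dy/dx = -(∂F/∂x)/(∂F/∂y) = -(8/x)/(1/y) = -8y/x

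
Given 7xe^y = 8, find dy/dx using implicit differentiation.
Apply d/dx to both sides, remembering that y depends on x. Each occurrence of y therefore brings in a y' = dy/dx via the chain rule.

With F(x, y) equal to the left-hand side minus the right, differentiate F term by term:
  d/dx[7x·e^(y)] = 7x·y'·e^(y) + 7e^(y)
  d/dx[-8] = 0
Adding these up, d/dx[F] = 0 becomes
  (7e^(y)) + (7x·e^(y))·y' = 0,
so isolating y',
  dy/dx = -(7e^(y))/(7x·e^(y)) = -1/x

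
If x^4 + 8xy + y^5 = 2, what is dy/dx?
Take d/dx of both sides. Since y is implicitly a function of x, the chain rule attaches a y' = dy/dx factor whenever we differentiate through y.

Set F(x, y) = (left side) − (right side), so the curve is F = 0. Differentiating each term of F:
  d/dx[x^4] = 4x^3
  d/dx[8xy] = 8x·y' + 8y
  d/dx[y^5] = 5y^4·y'
  d/dx[-2] = 0

Collecting, the y'-free part is the partial derivative in x and the y' coefficient is the partial derivative in y:
  ∂F/∂x = 4x^3 + 8y
  ∂F/∂y = 8x + 5y^4

so d/dx[F(x, y(x))] = ∂F/∂x + (∂F/∂y)·y' = 0. Rearranging,
  dy/dx = -(∂F/∂x)/(∂F/∂y) = -(4x^3 + 8y)/(8x + 5y^4) = 4(-x^3 - 2y)/(8x + 5y^4)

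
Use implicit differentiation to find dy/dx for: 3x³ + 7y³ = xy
Differentiate the relation implicitly: treat y = y(x) and apply the chain rule, so every y-derivative picks up a y' = dy/dx factor.

With everything moved to the left-hand side, differentiate term by term:
  d/dx[3x^3] = 9x^2
  d/dx[-xy] = -x·y' - y
  d/dx[7y^3] = 21y^2·y'

Separating the contributions that come from x directly and those that come through y:
  without y':      9x^2 - y
  multiplying y':  -x + 21y^2

so (9x^2 - y) + (-x + 21y^2)·y' = 0, and therefore
  dy/dx = -(9x^2 - y)/(-x + 21y^2) = (9x^2 - y)/(x - 21y^2)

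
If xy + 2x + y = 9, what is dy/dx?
Apply d/dx to both sides, remembering that y depends on x. Each occurrence of y therefore brings in a y' = dy/dx via the chain rule.

With F(x, y) equal to the left-hand side minus the right, differentiate F term by term:
  d/dx[xy] = x·y' + y
  d/dx[2x] = 2
  d/dx[y] = y'
  d/dx[-9] = 0
Adding these up, d/dx[F] = 0 becomes
  (y + 2) + (x + 1)·y' = 0,
so isolating y',
  dy/dx = -(y + 2)/(x + 1) = (-y - 2)/(x + 1)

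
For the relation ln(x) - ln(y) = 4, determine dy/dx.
Differentiate both sides with respect to x, treating y as y(x). By the chain rule, any term containing y contributes a factor of y' = dy/dx when we differentiate it.

Move every term to one side and write the relation as F(x, y) = 0. Term by term,
  d/dx[ln(x)] = 1/x
  d/dx[-ln(y)] = -y'/y
  d/dx[-4] = 0

The pieces without y' make up ∂F/∂x and the coefficient of y' is ∂F/∂y:
  ∂F/∂x = 1/x,
  ∂F/∂y = -1/y.

Since d/dx[F] = ∂F/∂x + (∂F/∂y)·y' = 0, solve for y':
  (∂F/∂y)·y' = -∂F/∂x
  dy/dx = -(∂F/∂x)/(∂F/∂y) = -(1/x)/(-1/y) = y/x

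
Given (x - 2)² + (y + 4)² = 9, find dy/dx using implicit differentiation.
Differentiate both sides with respect to x, treating y as y(x). By the chain rule, any term containing y contributes a factor of y' = dy/dx when we differentiate it.

Move every term to one side and write the relation as F(x, y) = 0. Term by term,
  d/dx[(x - 2)^2] = 2x - 4
  d/dx[(y + 4)^2] = 2·y'(y + 4)
  d/dx[-9] = 0

The pieces without y' make up ∂F/∂x and the coefficient of y' is ∂F/∂y:
  ∂F/∂x = 2x - 4,
  ∂F/∂y = 2y + 8.

Since d/dx[F] = ∂F/∂x + (∂F/∂y)·y' = 0, solve for y':
  (∂F/∂y)·y' = -∂F/∂x
  dy/dx = -(∂F/∂x)/(∂F/∂y) = -(2x - 4)/(2y + 8) = (2 - x)/(y + 4)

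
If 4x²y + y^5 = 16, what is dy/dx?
Differentiate the relation implicitly: treat y = y(x) and apply the chain rule, so every y-derivative picks up a y' = dy/dx factor.

With everything moved to the left-hand side, differentiate term by term:
  d/dx[4x^2y] = 4x^2·y' + 8xy
  d/dx[y^5] = 5y^4·y'
  d/dx[-16] = 0

Separating the contributions that come from x directly and those that come through y:
  without y':      8xy
  multiplying y':  4x^2 + 5y^4

so (8xy) + (4x^2 + 5y^4)·y' = 0, and therefore
  dy/dx = -(8xy)/(4x^2 + 5y^4) = -8xy/(4x^2 + 5y^4)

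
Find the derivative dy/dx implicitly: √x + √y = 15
Differentiate both sides with respect to x, treating y as y(x). By the chain rule, any term containing y contributes a factor of y' = dy/dx when we differentiate it.

Move every term to one side and write the relation as F(x, y) = 0. Term by term,
  d/dx[√(x)] = 1/(2√(x))
  d/dx[√(y)] = y'/(2√(y))
  d/dx[-15] = 0

The pieces without y' make up ∂F/∂x and the coefficient of y' is ∂F/∂y:
  ∂F/∂x = 1/(2√(x)),
  ∂F/∂y = 1/(2√(y)).

Since d/dx[F] = ∂F/∂x + (∂F/∂y)·y' = 0, solve for y':
  (∂F/∂y)·y' = -∂F/∂x
  dy/dx = -(∂F/∂x)/(∂F/∂y) = -(1/(2√(x)))/(1/(2√(y))) = -√(y)/√(x)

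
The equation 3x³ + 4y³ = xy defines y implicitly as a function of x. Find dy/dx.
Apply d/dx to both sides, remembering that y depends on x. Each occurrence of y therefore brings in a y' = dy/dx via the chain rule.

With F(x, y) equal to the left-hand side minus the right, differentiate F term by term:
  d/dx[3x^3] = 9x^2
  d/dx[-xy] = -x·y' - y
  d/dx[4y^3] = 12y^2·y'
Adding these up, d/dx[F] = 0 becomes
  (9x^2 - y) + (-x + 12y^2)·y' = 0,
so isolating y',
  dy/dx = -(9x^2 - y)/(-x + 12y^2) = (9x^2 - y)/(x - 12y^2)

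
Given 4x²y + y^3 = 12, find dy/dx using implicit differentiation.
Apply d/dx to both sides, remembering that y depends on x. Each occurrence of y therefore brings in a y' = dy/dx via the chain rule.

With F(x, y) equal to the left-hand side minus the right, differentiate F term by term:
  d/dx[4x^2y] = 4x^2·y' + 8xy
  d/dx[y^3] = 3y^2·y'
  d/dx[-12] = 0
Adding these up, d/dx[F] = 0 becomes
  (8xy) + (4x^2 + 3y^2)·y' = 0,
so isolating y',
  dy/dx = -(8xy)/(4x^2 + 3y^2) = -8xy/(4x^2 + 3y^2)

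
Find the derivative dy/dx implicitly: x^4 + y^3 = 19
Take d/dx of both sides. Since y is implicitly a function of x, the chain rule attaches a y' = dy/dx factor whenever we differentiate through y.

Set F(x, y) = (left side) − (right side), so the curve is F = 0. Differentiating each term of F:
  d/dx[x^4] = 4x^3
  d/dx[y^3] = 3y^2·y'
  d/dx[-19] = 0

Collecting, the y'-free part is the partial derivative in x and the y' coefficient is the partial derivative in y:
  ∂F/∂x = 4x^3
  ∂F/∂y = 3y^2

so d/dx[F(x, y(x))] = ∂F/∂x + (∂F/∂y)·y' = 0. Rearranging,
  dy/dx = -(∂F/∂x)/(∂F/∂y) = -(4x^3)/(3y^2) = -4x^3/(3y^2)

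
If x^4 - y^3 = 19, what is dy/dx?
Apply d/dx to both sides, remembering that y depends on x. Each occurrence of y therefore brings in a y' = dy/dx via the chain rule.

With F(x, y) equal to the left-hand side minus the right, differentiate F term by term:
  d/dx[x^4] = 4x^3
  d/dx[-y^3] = -3y^2·y'
  d/dx[-19] = 0
Adding these up, d/dx[F] = 0 becomes
  (4x^3) + (-3y^2)·y' = 0,
so isolating y',
  dy/dx = -(4x^3)/(-3y^2) = 4x^3/(3y^2)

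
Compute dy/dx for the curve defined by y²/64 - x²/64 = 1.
Apply d/dx to both sides, remembering that y depends on x. Each occurrence of y therefore brings in a y' = dy/dx via the chain rule.

With F(x, y) equal to the left-hand side minus the right, differentiate F term by term:
  d/dx[-x^2/64] = -x/32
  d/dx[y^2/64] = y·y'/32
  d/dx[-1] = 0
Adding these up, d/dx[F] = 0 becomes
  (-x/32) + (y/32)·y' = 0,
so isolating y',
  dy/dx = -(-x/32)/(y/32) = x/y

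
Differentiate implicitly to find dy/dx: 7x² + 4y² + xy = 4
Differentiate the relation implicitly: treat y = y(x) and apply the chain rule, so every y-derivative picks up a y' = dy/dx factor.

With everything moved to the left-hand side, differentiate term by term:
  d/dx[7x^2] = 14x
  d/dx[xy] = x·y' + y
  d/dx[4y^2] = 8y·y'
  d/dx[-4] = 0

Separating the contributions that come from x directly and those that come through y:
  without y':      14x + y
  multiplying y':  x + 8y

so (14x + y) + (x + 8y)·y' = 0, and therefore
  dy/dx = -(14x + y)/(x + 8y) = (-14x - y)/(x + 8y)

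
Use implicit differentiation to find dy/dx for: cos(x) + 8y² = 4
Differentiate both sides with respect to x, treating y as y(x). By the chain rule, any term containing y contributes a factor of y' = dy/dx when we differentiate it.

Move every term to one side and write the relation as F(x, y) = 0. Term by term,
  d/dx[8y^2] = 16y·y'
  d/dx[cos(x)] = -sin(x)
  d/dx[-4] = 0

The pieces without y' make up ∂F/∂x and the coefficient of y' is ∂F/∂y:
  ∂F/∂x = -sin(x),
  ∂F/∂y = 16y.

Since d/dx[F] = ∂F/∂x + (∂F/∂y)·y' = 0, solve for y':
  (∂F/∂y)·y' = -∂F/∂x
  dy/dx = -(∂F/∂x)/(∂F/∂y) = -(-sin(x))/(16y) = sin(x)/(16y)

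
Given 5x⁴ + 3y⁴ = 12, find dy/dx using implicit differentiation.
Apply d/dx to both sides, remembering that y depends on x. Each occurrence of y therefore brings in a y' = dy/dx via the chain rule.

With F(x, y) equal to the left-hand side minus the right, differentiate F term by term:
  d/dx[5x^4] = 20x^3
  d/dx[3y^4] = 12y^3·y'
  d/dx[-12] = 0
Adding these up, d/dx[F] = 0 becomes
  (20x^3) + (12y^3)·y' = 0,
so isolating y',
  dy/dx = -(20x^3)/(12y^3) = -5x^3/(3y^3)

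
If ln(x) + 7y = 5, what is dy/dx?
Apply d/dx to both sides, remembering that y depends on x. Each occurrence of y therefore brings in a y' = dy/dx via the chain rule.

With F(x, y) equal to the left-hand side minus the right, differentiate F term by term:
  d/dx[7y] = 7·y'
  d/dx[ln(x)] = 1/x
  d/dx[-5] = 0
Adding these up, d/dx[F] = 0 becomes
  (1/x) + (7)·y' = 0,
so isolating y',
  dy/dx = -(1/x)/(7) = -1/(7x)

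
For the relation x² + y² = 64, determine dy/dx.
Apply d/dx to both sides, remembering that y depends on x. Each occurrence of y therefore brings in a y' = dy/dx via the chain rule.

With F(x, y) equal to the left-hand side minus the right, differentiate F term by term:
  d/dx[x^2] = 2x
  d/dx[y^2] = 2y·y'
  d/dx[-64] = 0
Adding these up, d/dx[F] = 0 becomes
  (2x) + (2y)·y' = 0,
so isolating y',
  dy/dx = -(2x)/(2y) = -x/y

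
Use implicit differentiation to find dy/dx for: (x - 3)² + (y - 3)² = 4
Differentiate both sides with respect to x, treating y as y(x). By the chain rule, any term containing y contributes a factor of y' = dy/dx when we differentiate it.

Move every term to one side and write the relation as F(x, y) = 0. Term by term,
  d/dx[(x - 3)^2] = 2x - 6
  d/dx[(y - 3)^2] = 2·y'(y - 3)
  d/dx[-4] = 0

The pieces without y' make up ∂F/∂x and the coefficient of y' is ∂F/∂y:
  ∂F/∂x = 2x - 6,
  ∂F/∂y = 2y - 6.

Since d/dx[F] = ∂F/∂x + (∂F/∂y)·y' = 0, solve for y':
  (∂F/∂y)·y' = -∂F/∂x
  dy/dx = -(∂F/∂x)/(∂F/∂y) = -(2x - 6)/(2y - 6) = (3 - x)/(y - 3)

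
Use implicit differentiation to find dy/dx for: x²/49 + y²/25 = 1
Take d/dx of both sides. Since y is implicitly a function of x, the chain rule attaches a y' = dy/dx factor whenever we differentiate through y.

Set F(x, y) = (left side) − (right side), so the curve is F = 0. Differentiating each term of F:
  d/dx[x^2/49] = 2x/49
  d/dx[y^2/25] = 2y·y'/25
  d/dx[-1] = 0

Collecting, the y'-free part is the partial derivative in x and the y' coefficient is the partial derivative in y:
  ∂F/∂x = 2x/49
  ∂F/∂y = 2y/25

so d/dx[F(x, y(x))] = ∂F/∂x + (∂F/∂y)·y' = 0. Rearranging,
  dy/dx = -(∂F/∂x)/(∂F/∂y) = -(2x/49)/(2y/25) = -25x/(49y)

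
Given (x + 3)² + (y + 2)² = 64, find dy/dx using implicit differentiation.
Take d/dx of both sides. Since y is implicitly a function of x, the chain rule attaches a y' = dy/dx factor whenever we differentiate through y.

Set F(x, y) = (left side) − (right side), so the curve is F = 0. Differentiating each term of F:
  d/dx[(x + 3)^2] = 2x + 6
  d/dx[(y + 2)^2] = 2·y'(y + 2)
  d/dx[-64] = 0

Collecting, the y'-free part is the partial derivative in x and the y' coefficient is the partial derivative in y:
  ∂F/∂x = 2x + 6
  ∂F/∂y = 2y + 4

so d/dx[F(x, y(x))] = ∂F/∂x + (∂F/∂y)·y' = 0. Rearranging,
  dy/dx = -(∂F/∂x)/(∂F/∂y) = -(2x + 6)/(2y + 4) = (-x - 3)/(y + 2)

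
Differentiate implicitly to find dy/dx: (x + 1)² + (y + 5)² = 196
Take d/dx of both sides. Since y is implicitly a function of x, the chain rule attaches a y' = dy/dx factor whenever we differentiate through y.

Set F(x, y) = (left side) − (right side), so the curve is F = 0. Differentiating each term of F:
  d/dx[(x + 1)^2] = 2x + 2
  d/dx[(y + 5)^2] = 2·y'(y + 5)
  d/dx[-196] = 0

Collecting, the y'-free part is the partial derivative in x and the y' coefficient is the partial derivative in y:
  ∂F/∂x = 2x + 2
  ∂F/∂y = 2y + 10

so d/dx[F(x, y(x))] = ∂F/∂x + (∂F/∂y)·y' = 0. Rearranging,
  dy/dx = -(∂F/∂x)/(∂F/∂y) = -(2x + 2)/(2y + 10) = (-x - 1)/(y + 5)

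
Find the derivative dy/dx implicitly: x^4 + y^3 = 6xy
Take d/dx of both sides. Since y is implicitly a function of x, the chain rule attaches a y' = dy/dx factor whenever we differentiate through y.

Set F(x, y) = (left side) − (right side), so the curve is F = 0. Differentiating each term of F:
  d/dx[x^4] = 4x^3
  d/dx[-6xy] = -6x·y' - 6y
  d/dx[y^3] = 3y^2·y'

Collecting, the y'-free part is the partial derivative in x and the y' coefficient is the partial derivative in y:
  ∂F/∂x = 4x^3 - 6y
  ∂F/∂y = -6x + 3y^2

so d/dx[F(x, y(x))] = ∂F/∂x + (∂F/∂y)·y' = 0. Rearranging,
  dy/dx = -(∂F/∂x)/(∂F/∂y) = -(4x^3 - 6y)/(-6x + 3y^2) = 2(2x^3 - 3y)/(3(2x - y^2))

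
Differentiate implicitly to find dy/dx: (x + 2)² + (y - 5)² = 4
Differentiate the relation implicitly: treat y = y(x) and apply the chain rule, so every y-derivative picks up a y' = dy/dx factor.

With everything moved to the left-hand side, differentiate term by term:
  d/dx[(x + 2)^2] = 2x + 4
  d/dx[(y - 5)^2] = 2·y'(y - 5)
  d/dx[-4] = 0

Separating the contributions that come from x directly and those that come through y:
  without y':      2x + 4
  multiplying y':  2y - 10

so (2x + 4) + (2y - 10)·y' = 0, and therefore
  dy/dx = -(2x + 4)/(2y - 10) = (-x - 2)/(y - 5)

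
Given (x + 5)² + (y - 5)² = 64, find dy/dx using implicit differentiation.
Apply d/dx to both sides, remembering that y depends on x. Each occurrence of y therefore brings in a y' = dy/dx via the chain rule.

With F(x, y) equal to the left-hand side minus the right, differentiate F term by term:
  d/dx[(x + 5)^2] = 2x + 10
  d/dx[(y - 5)^2] = 2·y'(y - 5)
  d/dx[-64] = 0
Adding these up, d/dx[F] = 0 becomes
  (2x + 10) + (2y - 10)·y' = 0,
so isolating y',
  dy/dx = -(2x + 10)/(2y - 10) = (-x - 5)/(y - 5)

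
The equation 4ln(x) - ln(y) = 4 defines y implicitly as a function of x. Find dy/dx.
Take d/dx of both sides. Since y is implicitly a function of x, the chain rule attaches a y' = dy/dx factor whenever we differentiate through y.

Set F(x, y) = (left side) − (right side), so the curve is F = 0. Differentiating each term of F:
  d/dx[4ln(x)] = 4/x
  d/dx[-ln(y)] = -y'/y
  d/dx[-4] = 0

Collecting, the y'-free part is the partial derivative in x and the y' coefficient is the partial derivative in y:
  ∂F/∂x = 4/x
  ∂F/∂y = -1/y

so d/dx[F(x, y(x))] = ∂F/∂x + (∂F/∂y)·y' = 0. Rearranging,
  dy/dx = -(∂F/∂x)/(∂F/∂y) = -(4/x)/(-1/y) = 4y/x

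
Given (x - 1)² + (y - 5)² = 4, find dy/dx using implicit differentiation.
Differentiate the relation implicitly: treat y = y(x) and apply the chain rule, so every y-derivative picks up a y' = dy/dx factor.

With everything moved to the left-hand side, differentiate term by term:
  d/dx[(x - 1)^2] = 2x - 2
  d/dx[(y - 5)^2] = 2·y'(y - 5)
  d/dx[-4] = 0

Separating the contributions that come from x directly and those that come through y:
  without y':      2x - 2
  multiplying y':  2y - 10

so (2x - 2) + (2y - 10)·y' = 0, and therefore
  dy/dx = -(2x - 2)/(2y - 10) = (1 - x)/(y - 5)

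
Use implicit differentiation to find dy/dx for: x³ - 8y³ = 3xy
Differentiate both sides with respect to x, treating y as y(x). By the chain rule, any term containing y contributes a factor of y' = dy/dx when we differentiate it.

Move every term to one side and write the relation as F(x, y) = 0. Term by term,
  d/dx[x^3] = 3x^2
  d/dx[-3xy] = -3x·y' - 3y
  d/dx[-8y^3] = -24y^2·y'

The pieces without y' make up ∂F/∂x and the coefficient of y' is ∂F/∂y:
  ∂F/∂x = 3x^2 - 3y,
  ∂F/∂y = -3x - 24y^2.

Since d/dx[F] = ∂F/∂x + (∂F/∂y)·y' = 0, solve for y':
  (∂F/∂y)·y' = -∂F/∂x
  dy/dx = -(∂F/∂x)/(∂F/∂y) = -(3x^2 - 3y)/(-3x - 24y^2) = (x^2 - y)/(x + 8y^2)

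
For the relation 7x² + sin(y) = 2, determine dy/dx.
Take d/dx of both sides. Since y is implicitly a function of x, the chain rule attaches a y' = dy/dx factor whenever we differentiate through y.

Set F(x, y) = (left side) − (right side), so the curve is F = 0. Differentiating each term of F:
  d/dx[7x^2] = 14x
  d/dx[sin(y)] = y'·cos(y)
  d/dx[-2] = 0

Collecting, the y'-free part is the partial derivative in x and the y' coefficient is the partial derivative in y:
  ∂F/∂x = 14x
  ∂F/∂y = cos(y)

so d/dx[F(x, y(x))] = ∂F/∂x + (∂F/∂y)·y' = 0. Rearranging,
  dy/dx = -(∂F/∂x)/(∂F/∂y) = -(14x)/(cos(y)) = -14x/cos(y)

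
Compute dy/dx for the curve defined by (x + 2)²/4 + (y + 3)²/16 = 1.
Take d/dx of both sides. Since y is implicitly a function of x, the chain rule attaches a y' = dy/dx factor whenever we differentiate through y.

Set F(x, y) = (left side) − (right side), so the curve is F = 0. Differentiating each term of F:
  d/dx[(x + 2)^2/4] = x/2 + 1
  d/dx[(y + 3)^2/16] = y'(y + 3)/8
  d/dx[-1] = 0

Collecting, the y'-free part is the partial derivative in x and the y' coefficient is the partial derivative in y:
  ∂F/∂x = x/2 + 1
  ∂F/∂y = y/8 + 3/8

so d/dx[F(x, y(x))] = ∂F/∂x + (∂F/∂y)·y' = 0. Rearranging,
  dy/dx = -(∂F/∂x)/(∂F/∂y) = -(x/2 + 1)/(y/8 + 3/8)
        = -((x + 2)/2)/((y + 3)/8) = 4(-x - 2)/(y + 3)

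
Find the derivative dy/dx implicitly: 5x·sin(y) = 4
Differentiate both sides with respect to x, treating y as y(x). By the chain rule, any term containing y contributes a factor of y' = dy/dx when we differentiate it.

Move every term to one side and write the relation as F(x, y) = 0. Term by term,
  d/dx[5x·sin(y)] = 5x·y'·cos(y) + 5sin(y)
  d/dx[-4] = 0

The pieces without y' make up ∂F/∂x and the coefficient of y' is ∂F/∂y:
  ∂F/∂x = 5sin(y),
  ∂F/∂y = 5x·cos(y).

Since d/dx[F] = ∂F/∂x + (∂F/∂y)·y' = 0, solve for y':
  (∂F/∂y)·y' = -∂F/∂x
  dy/dx = -(∂F/∂x)/(∂F/∂y) = -(5sin(y))/(5x·cos(y)) = -tan(y)/x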